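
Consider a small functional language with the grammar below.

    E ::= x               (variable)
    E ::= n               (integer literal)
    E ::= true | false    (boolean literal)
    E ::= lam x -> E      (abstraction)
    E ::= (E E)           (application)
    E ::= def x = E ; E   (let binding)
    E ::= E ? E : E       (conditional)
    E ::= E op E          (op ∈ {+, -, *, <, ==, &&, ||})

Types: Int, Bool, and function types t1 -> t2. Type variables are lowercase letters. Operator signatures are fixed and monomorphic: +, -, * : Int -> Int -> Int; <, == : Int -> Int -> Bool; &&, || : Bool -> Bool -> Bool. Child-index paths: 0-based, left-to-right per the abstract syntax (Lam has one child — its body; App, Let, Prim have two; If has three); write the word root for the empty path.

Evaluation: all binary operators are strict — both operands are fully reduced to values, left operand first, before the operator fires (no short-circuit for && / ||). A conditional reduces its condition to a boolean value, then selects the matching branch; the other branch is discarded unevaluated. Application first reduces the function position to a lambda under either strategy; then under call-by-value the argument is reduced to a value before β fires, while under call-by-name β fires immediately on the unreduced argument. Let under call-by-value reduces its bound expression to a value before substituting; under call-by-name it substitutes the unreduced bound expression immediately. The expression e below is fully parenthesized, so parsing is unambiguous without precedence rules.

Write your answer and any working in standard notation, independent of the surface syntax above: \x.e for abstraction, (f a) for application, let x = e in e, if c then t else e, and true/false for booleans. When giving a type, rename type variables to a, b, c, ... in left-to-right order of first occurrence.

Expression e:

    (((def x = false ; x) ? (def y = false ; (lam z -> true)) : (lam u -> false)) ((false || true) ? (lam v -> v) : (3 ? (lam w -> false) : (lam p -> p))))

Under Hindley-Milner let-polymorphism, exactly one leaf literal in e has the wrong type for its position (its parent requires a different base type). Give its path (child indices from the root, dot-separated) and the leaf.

Answer: 1.2.0 : 3

Derivation:
let x : Bool
x : Bool
  unify Bool ~ Bool
let y : Bool
\z._ : a -> Bool
\u._ : b -> Bool
  unify a -> Bool ~ b -> Bool
  unify a ~ b
  unify Bool ~ Bool
  unify Bool ~ Bool
  unify Bool ~ Bool
  unify Bool ~ Bool
v : c
\v._ : c -> c
  unify Int ~ Bool
  FAIL: mismatch Int ~ Bool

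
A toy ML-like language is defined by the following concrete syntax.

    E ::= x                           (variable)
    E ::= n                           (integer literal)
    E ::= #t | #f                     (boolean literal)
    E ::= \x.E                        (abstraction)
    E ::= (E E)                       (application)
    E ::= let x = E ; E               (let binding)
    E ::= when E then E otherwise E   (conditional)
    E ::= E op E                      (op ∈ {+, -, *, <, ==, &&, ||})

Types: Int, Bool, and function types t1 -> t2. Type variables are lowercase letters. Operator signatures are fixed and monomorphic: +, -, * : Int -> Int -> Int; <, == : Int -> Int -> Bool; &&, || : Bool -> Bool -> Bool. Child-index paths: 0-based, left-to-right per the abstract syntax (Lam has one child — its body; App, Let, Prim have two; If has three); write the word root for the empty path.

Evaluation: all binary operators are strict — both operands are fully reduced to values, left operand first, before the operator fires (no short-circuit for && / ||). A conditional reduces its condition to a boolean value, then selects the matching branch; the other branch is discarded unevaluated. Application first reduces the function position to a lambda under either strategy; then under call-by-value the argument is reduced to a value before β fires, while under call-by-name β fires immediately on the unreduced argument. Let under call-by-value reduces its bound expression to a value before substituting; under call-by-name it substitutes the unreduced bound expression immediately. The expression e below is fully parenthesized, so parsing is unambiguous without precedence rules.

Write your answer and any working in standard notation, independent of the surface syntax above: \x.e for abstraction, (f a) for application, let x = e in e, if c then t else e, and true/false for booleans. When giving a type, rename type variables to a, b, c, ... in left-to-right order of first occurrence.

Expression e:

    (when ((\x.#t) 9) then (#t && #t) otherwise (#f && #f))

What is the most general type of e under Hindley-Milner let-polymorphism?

Derivation:
\x._ : a -> Bool
  unify a -> Bool ~ Int -> b
  unify a ~ Int
  unify Bool ~ b
_ _ : Bool
  unify Bool ~ Bool
  unify Bool ~ Bool
  unify Bool ~ Bool
  unify Bool ~ Bool
  unify Bool ~ Bool
  unify Bool ~ Bool

Answer: Bool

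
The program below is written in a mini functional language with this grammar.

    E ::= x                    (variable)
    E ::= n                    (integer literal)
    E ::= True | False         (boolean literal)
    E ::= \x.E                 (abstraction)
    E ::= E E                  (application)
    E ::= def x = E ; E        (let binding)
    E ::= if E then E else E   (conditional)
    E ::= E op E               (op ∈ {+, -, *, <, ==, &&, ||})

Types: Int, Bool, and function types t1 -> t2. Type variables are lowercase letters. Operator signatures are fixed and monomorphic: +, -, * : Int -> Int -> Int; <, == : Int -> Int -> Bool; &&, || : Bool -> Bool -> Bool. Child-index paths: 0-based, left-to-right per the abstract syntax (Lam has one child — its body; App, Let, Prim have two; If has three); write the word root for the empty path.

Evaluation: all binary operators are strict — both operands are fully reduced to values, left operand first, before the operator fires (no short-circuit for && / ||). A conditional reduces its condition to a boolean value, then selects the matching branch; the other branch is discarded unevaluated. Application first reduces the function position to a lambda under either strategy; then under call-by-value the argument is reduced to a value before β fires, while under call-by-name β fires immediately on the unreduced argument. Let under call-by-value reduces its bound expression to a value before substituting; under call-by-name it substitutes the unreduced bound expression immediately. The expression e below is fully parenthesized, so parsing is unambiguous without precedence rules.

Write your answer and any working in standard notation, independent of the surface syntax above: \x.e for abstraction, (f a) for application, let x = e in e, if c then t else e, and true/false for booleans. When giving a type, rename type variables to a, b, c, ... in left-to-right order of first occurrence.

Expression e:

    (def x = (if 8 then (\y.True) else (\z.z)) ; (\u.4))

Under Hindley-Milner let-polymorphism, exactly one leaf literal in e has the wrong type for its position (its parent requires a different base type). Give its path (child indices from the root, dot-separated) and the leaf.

Answer: 0.0 : 8

Working:
  unify Int ~ Bool
  FAIL: mismatch Int ~ Bool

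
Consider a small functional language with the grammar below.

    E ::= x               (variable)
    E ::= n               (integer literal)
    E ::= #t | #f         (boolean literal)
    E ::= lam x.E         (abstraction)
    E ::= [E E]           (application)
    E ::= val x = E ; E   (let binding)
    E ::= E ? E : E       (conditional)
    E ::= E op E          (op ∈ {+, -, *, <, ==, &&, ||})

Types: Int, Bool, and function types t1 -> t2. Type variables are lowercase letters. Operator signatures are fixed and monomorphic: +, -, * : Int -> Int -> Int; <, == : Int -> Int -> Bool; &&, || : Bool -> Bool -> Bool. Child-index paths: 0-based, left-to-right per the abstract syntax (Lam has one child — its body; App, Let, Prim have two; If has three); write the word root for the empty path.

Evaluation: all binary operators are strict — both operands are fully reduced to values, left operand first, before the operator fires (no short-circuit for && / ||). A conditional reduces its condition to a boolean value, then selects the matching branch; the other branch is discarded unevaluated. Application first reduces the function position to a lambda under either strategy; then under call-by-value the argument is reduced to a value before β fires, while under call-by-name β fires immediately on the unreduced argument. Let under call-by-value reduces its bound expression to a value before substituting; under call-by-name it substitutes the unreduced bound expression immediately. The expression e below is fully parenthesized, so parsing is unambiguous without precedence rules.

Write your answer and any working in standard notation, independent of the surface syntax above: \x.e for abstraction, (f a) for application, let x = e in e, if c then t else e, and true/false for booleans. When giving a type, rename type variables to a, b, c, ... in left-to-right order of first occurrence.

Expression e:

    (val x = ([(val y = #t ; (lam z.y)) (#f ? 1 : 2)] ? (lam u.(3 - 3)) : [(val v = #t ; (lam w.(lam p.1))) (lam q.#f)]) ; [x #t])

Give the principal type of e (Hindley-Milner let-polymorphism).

Answer: Int

Trace:
let y : Bool
y : Bool
\z._ : a -> Bool
  unify Bool ~ Bool
  unify Int ~ Int
  unify a -> Bool ~ Int -> b
  unify a ~ Int
  unify Bool ~ b
_ _ : Bool
  unify Bool ~ Bool
  unify Int ~ Int
  unify Int ~ Int
\u._ : c -> Int
let v : Bool
\p._ : e -> Int
\w._ : d -> e -> Int
\q._ : f -> Bool
  unify d -> e -> Int ~ (f -> Bool) -> g
  unify d ~ f -> Bool
  unify e -> Int ~ g
_ _ : e -> Int
  unify c -> Int ~ e -> Int
  unify c ~ e
  unify Int ~ Int
let x : forall. e -> Int
x : h -> Int
  unify h -> Int ~ Bool -> i
  unify h ~ Bool
  unify Int ~ i
_ _ : Int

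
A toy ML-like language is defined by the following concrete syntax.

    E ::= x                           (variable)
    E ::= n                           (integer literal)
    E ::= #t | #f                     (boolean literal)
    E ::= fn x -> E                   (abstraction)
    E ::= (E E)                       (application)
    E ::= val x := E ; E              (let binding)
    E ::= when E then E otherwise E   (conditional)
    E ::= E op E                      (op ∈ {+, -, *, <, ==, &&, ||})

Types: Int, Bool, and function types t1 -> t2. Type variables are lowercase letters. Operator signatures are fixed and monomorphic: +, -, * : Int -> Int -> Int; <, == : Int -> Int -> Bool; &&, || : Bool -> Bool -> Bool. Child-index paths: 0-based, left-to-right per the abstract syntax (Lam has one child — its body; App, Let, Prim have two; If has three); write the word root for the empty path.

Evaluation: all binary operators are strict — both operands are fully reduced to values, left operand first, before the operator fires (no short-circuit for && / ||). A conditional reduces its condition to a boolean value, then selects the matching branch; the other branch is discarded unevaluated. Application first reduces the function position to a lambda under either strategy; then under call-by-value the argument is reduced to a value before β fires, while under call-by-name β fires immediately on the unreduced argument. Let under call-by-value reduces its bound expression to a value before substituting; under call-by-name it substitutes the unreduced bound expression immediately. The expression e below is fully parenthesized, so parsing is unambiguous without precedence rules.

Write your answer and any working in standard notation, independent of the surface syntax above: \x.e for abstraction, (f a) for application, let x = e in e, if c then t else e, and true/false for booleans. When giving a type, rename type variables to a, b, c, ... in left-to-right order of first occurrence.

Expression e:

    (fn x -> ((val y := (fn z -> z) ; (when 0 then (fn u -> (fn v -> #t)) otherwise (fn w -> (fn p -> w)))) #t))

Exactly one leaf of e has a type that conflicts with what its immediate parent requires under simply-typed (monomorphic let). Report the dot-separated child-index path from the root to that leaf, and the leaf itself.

Answer: 0.0.1.0 : 0

Working:
z : b
\z._ : b -> b
let y : b -> b
  unify Int ~ Bool
  FAIL: mismatch Int ~ Bool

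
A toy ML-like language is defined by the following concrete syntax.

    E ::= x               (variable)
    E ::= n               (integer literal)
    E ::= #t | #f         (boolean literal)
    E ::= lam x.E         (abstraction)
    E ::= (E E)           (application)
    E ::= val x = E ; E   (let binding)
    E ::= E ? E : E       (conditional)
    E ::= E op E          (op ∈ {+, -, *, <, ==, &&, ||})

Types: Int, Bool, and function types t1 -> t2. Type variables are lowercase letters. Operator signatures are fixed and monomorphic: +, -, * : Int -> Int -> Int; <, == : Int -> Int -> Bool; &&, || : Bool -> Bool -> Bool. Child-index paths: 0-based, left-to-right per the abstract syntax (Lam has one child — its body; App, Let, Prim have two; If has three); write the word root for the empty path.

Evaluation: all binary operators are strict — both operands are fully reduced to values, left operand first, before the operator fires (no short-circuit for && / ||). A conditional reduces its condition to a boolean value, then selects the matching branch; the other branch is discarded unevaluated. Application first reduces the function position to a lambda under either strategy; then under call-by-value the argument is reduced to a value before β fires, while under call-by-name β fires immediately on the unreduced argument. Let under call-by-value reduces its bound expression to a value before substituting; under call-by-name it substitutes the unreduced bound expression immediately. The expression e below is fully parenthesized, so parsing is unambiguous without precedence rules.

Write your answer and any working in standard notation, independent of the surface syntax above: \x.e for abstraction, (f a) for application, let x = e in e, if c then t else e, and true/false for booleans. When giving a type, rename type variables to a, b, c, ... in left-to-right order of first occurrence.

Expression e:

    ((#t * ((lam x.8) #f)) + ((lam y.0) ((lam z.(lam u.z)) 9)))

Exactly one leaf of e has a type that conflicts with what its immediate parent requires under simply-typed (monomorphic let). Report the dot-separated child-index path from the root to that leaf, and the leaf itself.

Working:
  unify Bool ~ Int
  FAIL: mismatch Bool ~ Int

Answer: 0.0 : true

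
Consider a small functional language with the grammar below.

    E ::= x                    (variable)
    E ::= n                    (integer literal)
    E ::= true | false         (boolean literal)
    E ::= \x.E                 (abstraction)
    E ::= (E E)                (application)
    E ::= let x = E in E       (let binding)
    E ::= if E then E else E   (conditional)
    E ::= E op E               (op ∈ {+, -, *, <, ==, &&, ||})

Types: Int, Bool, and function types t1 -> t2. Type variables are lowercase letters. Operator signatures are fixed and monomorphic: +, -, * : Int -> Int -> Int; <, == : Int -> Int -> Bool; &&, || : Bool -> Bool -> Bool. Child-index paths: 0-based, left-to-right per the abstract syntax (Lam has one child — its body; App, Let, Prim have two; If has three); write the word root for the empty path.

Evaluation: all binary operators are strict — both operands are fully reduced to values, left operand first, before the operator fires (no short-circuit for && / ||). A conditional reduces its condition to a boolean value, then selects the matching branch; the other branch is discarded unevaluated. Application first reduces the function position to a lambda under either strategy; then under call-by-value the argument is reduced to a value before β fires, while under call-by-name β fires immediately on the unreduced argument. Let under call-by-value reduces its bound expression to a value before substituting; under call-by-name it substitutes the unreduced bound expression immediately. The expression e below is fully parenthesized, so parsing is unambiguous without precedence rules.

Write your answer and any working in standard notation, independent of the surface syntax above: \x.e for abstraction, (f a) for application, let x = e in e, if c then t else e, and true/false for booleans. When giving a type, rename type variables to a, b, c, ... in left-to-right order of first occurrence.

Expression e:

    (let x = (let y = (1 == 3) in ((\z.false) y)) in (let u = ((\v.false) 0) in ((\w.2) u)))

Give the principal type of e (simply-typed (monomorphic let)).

Trace:
  unify Int ~ Int
  unify Int ~ Int
let y : Bool
\z._ : a -> Bool
y : Bool
  unify a -> Bool ~ Bool -> b
  unify a ~ Bool
  unify Bool ~ b
_ _ : Bool
let x : Bool
\v._ : c -> Bool
  unify c -> Bool ~ Int -> d
  unify c ~ Int
  unify Bool ~ d
_ _ : Bool
let u : Bool
\w._ : e -> Int
u : Bool
  unify e -> Int ~ Bool -> f
  unify e ~ Bool
  unify Int ~ f
_ _ : Int

Answer: Int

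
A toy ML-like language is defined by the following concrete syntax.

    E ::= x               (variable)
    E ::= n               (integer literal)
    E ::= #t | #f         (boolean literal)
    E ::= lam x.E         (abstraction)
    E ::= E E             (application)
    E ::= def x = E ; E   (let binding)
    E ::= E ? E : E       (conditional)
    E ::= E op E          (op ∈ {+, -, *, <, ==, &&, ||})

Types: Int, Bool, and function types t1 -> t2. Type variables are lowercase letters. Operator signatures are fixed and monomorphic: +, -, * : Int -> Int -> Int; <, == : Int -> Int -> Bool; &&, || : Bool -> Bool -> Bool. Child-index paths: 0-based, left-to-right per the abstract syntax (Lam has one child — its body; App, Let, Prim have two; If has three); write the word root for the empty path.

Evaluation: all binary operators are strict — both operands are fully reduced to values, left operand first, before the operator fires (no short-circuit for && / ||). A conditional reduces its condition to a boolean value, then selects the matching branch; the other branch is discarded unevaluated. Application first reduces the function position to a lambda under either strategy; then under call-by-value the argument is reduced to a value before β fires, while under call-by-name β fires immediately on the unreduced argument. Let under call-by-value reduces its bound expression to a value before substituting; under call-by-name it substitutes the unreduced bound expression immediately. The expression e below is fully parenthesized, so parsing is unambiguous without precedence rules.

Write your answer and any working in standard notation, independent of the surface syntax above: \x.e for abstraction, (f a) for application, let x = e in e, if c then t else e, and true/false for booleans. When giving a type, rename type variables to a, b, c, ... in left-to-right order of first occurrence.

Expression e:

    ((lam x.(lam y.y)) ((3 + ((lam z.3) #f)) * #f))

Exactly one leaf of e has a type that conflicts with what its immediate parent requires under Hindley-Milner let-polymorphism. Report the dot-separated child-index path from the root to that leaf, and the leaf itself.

Answer: 1.1 : false

Working:
y : b
\y._ : b -> b
\x._ : a -> b -> b
  unify Int ~ Int
\z._ : c -> Int
  unify c -> Int ~ Bool -> d
  unify c ~ Bool
  unify Int ~ d
_ _ : Int
  unify Int ~ Int
  unify Int ~ Int
  unify Bool ~ Int
  FAIL: mismatch Bool ~ Int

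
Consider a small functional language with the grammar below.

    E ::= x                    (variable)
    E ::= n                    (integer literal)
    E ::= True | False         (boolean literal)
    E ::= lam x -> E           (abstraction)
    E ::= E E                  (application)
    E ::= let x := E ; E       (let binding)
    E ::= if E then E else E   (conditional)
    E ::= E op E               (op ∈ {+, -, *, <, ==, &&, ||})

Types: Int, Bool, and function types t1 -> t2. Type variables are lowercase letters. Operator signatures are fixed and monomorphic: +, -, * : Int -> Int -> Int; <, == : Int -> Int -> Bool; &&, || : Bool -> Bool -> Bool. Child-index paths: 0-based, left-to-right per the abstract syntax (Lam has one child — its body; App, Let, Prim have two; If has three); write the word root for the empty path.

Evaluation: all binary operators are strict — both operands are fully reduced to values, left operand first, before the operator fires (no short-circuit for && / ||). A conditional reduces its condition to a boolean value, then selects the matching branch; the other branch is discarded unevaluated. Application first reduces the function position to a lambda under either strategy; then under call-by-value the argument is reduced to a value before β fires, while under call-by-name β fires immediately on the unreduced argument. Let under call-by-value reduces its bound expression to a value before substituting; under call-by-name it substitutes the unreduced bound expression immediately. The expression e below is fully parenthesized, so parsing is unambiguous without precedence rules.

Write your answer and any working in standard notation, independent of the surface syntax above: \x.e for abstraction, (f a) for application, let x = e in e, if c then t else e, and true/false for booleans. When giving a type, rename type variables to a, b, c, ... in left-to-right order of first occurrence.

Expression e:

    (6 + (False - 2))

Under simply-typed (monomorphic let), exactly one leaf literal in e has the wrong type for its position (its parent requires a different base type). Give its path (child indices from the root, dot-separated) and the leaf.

Derivation:
  unify Int ~ Int
  unify Bool ~ Int
  FAIL: mismatch Bool ~ Int

Answer: 1.0 : false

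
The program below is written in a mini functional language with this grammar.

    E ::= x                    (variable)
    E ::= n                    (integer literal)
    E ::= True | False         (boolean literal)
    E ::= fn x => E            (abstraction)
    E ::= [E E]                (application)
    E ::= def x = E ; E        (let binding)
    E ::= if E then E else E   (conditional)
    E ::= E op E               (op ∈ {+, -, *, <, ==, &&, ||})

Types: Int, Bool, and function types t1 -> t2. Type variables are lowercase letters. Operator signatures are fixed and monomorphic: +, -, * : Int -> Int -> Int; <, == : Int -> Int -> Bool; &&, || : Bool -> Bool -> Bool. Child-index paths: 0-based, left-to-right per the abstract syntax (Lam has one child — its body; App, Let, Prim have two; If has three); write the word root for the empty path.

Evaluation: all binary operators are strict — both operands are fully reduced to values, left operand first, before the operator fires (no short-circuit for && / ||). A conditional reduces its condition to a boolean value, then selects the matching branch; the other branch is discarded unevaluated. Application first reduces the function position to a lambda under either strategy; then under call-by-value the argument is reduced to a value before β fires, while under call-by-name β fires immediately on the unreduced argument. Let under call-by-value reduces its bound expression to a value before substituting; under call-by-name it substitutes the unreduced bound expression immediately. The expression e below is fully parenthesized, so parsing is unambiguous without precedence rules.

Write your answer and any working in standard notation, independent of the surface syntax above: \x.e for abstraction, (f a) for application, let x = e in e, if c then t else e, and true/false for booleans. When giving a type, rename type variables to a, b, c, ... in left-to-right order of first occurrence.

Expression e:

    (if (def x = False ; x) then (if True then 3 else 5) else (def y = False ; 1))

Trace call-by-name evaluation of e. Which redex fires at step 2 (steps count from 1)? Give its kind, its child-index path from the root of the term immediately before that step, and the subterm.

Working:
step 0: (if (let x = false in x) then (if true then 3 else 5) else (let y = false in 1))
step 1: [let@0] (if false then (if true then 3 else 5) else (let y = false in 1))
step 2: [if@root] (let y = false in 1)

Answer: if at root : (if false then (if true then 3 else 5) else (let y = false in 1))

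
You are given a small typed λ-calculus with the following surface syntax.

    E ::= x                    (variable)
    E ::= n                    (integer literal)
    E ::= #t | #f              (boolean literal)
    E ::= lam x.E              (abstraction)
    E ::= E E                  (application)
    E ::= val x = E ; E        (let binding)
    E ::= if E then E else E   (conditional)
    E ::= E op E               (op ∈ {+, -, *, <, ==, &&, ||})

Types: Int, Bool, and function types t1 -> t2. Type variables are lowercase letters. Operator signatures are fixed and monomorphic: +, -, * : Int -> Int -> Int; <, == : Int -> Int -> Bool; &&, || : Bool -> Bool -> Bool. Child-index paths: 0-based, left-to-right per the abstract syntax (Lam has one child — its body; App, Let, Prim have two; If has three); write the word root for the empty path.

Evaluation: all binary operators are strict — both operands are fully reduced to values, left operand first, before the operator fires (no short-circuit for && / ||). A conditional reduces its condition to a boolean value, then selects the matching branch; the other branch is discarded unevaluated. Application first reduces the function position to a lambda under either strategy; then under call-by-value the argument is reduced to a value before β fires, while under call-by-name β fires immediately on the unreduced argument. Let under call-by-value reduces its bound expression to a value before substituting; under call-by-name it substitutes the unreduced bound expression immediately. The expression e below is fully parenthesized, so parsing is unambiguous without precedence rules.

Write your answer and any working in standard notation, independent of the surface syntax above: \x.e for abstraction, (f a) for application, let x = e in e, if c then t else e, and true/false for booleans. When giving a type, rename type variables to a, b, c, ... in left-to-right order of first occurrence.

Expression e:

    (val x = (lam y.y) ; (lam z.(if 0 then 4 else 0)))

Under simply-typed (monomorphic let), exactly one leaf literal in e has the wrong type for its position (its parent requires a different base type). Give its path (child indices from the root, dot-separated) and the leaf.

Working:
y : a
\y._ : a -> a
let x : a -> a
  unify Int ~ Bool
  FAIL: mismatch Int ~ Bool

Answer: 1.0.0 : 0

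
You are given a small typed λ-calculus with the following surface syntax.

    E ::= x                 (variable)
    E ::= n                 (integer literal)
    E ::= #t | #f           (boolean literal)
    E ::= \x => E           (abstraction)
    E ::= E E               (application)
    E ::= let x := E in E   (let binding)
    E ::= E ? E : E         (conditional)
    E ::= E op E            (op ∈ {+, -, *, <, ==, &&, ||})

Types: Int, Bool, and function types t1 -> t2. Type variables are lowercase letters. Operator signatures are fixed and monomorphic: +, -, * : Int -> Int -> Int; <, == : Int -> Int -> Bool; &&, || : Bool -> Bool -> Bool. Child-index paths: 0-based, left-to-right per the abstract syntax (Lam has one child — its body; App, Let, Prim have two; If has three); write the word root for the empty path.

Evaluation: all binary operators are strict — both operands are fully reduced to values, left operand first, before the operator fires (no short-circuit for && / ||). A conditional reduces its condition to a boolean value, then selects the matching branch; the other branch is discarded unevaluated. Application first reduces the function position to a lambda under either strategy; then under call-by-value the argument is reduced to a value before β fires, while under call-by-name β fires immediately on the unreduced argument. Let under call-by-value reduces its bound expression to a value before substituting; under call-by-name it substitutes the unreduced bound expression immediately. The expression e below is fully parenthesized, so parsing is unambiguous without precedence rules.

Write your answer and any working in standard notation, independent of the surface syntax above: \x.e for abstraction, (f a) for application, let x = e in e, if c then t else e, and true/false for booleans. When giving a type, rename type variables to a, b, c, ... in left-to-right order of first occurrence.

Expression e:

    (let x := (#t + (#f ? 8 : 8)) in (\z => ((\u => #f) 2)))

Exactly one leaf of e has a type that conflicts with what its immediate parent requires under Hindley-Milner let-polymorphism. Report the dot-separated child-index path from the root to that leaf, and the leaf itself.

Derivation:
  unify Bool ~ Int
  FAIL: mismatch Bool ~ Int

Answer: 0.0 : true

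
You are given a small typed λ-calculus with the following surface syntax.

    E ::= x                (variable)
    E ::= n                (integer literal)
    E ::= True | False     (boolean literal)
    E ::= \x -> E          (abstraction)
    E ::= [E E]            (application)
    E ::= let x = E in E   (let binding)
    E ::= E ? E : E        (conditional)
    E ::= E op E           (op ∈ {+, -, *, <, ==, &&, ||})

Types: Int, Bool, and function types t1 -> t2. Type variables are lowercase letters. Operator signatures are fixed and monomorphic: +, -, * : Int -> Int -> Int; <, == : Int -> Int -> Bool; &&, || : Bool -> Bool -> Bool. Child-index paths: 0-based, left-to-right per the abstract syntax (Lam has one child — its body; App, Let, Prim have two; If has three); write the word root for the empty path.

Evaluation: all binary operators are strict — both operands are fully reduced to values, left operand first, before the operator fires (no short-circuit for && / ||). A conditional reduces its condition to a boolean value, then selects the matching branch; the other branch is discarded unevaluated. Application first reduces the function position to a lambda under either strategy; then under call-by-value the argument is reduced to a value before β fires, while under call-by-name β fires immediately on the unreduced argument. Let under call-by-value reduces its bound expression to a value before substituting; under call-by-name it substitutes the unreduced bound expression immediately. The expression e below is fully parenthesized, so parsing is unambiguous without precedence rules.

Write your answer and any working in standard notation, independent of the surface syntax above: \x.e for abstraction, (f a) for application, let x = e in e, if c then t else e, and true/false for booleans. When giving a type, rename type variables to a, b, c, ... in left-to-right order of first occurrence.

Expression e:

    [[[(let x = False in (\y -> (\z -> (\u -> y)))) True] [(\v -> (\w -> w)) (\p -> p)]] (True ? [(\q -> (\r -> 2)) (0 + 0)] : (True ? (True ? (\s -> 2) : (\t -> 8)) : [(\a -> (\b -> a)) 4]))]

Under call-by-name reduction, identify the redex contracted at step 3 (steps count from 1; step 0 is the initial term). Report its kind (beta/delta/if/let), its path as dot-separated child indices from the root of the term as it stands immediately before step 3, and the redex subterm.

Answer: beta at 0 : ((\z.(\u.true)) ((\v.(\w.w)) (\p.p)))

Working:
step 0: ((((let x = false in (\y.(\z.(\u.y)))) true) ((\v.(\w.w)) (\p.p))) (if true then ((\q.(\r.2)) (0 + 0)) else (if true then (if true then (\s.2) else (\t.8)) else ((\a.(\b.a)) 4))))
step 1: [let@0.0.0] ((((\y.(\z.(\u.y))) true) ((\v.(\w.w)) (\p.p))) (if true then ((\q.(\r.2)) (0 + 0)) else (if true then (if true then (\s.2) else (\t.8)) else ((\a.(\b.a)) 4))))
step 2: [beta@0.0] (((\z.(\u.true)) ((\v.(\w.w)) (\p.p))) (if true then ((\q.(\r.2)) (0 + 0)) else (if true then (if true then (\s.2) else (\t.8)) else ((\a.(\b.a)) 4))))
step 3: [beta@0] ((\u.true) (if true then ((\q.(\r.2)) (0 + 0)) else (if true then (if true then (\s.2) else (\t.8)) else ((\a.(\b.a)) 4))))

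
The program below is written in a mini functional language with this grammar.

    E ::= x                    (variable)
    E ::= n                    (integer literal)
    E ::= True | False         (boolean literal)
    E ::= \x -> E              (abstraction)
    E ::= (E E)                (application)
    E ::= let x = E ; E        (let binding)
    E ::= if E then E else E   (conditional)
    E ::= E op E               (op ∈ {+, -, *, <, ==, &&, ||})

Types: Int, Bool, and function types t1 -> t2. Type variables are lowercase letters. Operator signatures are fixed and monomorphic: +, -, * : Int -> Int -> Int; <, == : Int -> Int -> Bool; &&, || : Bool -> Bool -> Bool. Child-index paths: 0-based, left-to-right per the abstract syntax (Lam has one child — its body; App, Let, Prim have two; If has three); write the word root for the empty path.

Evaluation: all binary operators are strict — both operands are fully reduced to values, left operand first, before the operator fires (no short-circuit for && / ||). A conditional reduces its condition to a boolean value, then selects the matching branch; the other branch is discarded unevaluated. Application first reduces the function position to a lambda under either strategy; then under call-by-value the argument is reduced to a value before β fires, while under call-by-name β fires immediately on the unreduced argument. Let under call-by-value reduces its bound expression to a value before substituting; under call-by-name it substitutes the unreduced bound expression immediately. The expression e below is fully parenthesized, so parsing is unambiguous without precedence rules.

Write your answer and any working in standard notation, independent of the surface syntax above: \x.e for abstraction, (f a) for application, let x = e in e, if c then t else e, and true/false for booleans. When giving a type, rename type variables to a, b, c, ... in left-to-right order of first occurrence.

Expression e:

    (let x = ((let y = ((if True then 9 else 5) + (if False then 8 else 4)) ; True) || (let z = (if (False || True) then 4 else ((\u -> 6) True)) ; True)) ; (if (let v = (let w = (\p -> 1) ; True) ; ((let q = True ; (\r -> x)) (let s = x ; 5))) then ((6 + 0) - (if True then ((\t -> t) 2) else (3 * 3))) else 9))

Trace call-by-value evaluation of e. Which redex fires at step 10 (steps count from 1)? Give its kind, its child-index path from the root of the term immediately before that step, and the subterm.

Working:
step 0: (let x = ((let y = ((if true then 9 else 5) + (if false then 8 else 4)) in true) || (let z = (if (false || true) then 4 else ((\u.6) true)) in true)) in (if (let v = (let w = (\p.1) in true) in ((let q = true in (\r.x)) (let s = x in 5))) then ((6 + 0) - (if true then ((\t.t) 2) else (3 * 3))) else 9))
step 1: [if@0.0.0.0] (let x = ((let y = (9 + (if false then 8 else 4)) in true) || (let z = (if (false || true) then 4 else ((\u.6) true)) in true)) in (if (let v = (let w = (\p.1) in true) in ((let q = true in (\r.x)) (let s = x in 5))) then ((6 + 0) - (if true then ((\t.t) 2) else (3 * 3))) else 9))
step 2: [if@0.0.0.1] (let x = ((let y = (9 + 4) in true) || (let z = (if (false || true) then 4 else ((\u.6) true)) in true)) in (if (let v = (let w = (\p.1) in true) in ((let q = true in (\r.x)) (let s = x in 5))) then ((6 + 0) - (if true then ((\t.t) 2) else (3 * 3))) else 9))
step 3: [delta@0.0.0] (let x = ((let y = 13 in true) || (let z = (if (false || true) then 4 else ((\u.6) true)) in true)) in (if (let v = (let w = (\p.1) in true) in ((let q = true in (\r.x)) (let s = x in 5))) then ((6 + 0) - (if true then ((\t.t) 2) else (3 * 3))) else 9))
step 4: [let@0.0] (let x = (true || (let z = (if (false || true) then 4 else ((\u.6) true)) in true)) in (if (let v = (let w = (\p.1) in true) in ((let q = true in (\r.x)) (let s = x in 5))) then ((6 + 0) - (if true then ((\t.t) 2) else (3 * 3))) else 9))
step 5: [delta@0.1.0.0] (let x = (true || (let z = (if true then 4 else ((\u.6) true)) in true)) in (if (let v = (let w = (\p.1) in true) in ((let q = true in (\r.x)) (let s = x in 5))) then ((6 + 0) - (if true then ((\t.t) 2) else (3 * 3))) else 9))
step 6: [if@0.1.0] (let x = (true || (let z = 4 in true)) in (if (let v = (let w = (\p.1) in true) in ((let q = true in (\r.x)) (let s = x in 5))) then ((6 + 0) - (if true then ((\t.t) 2) else (3 * 3))) else 9))
step 7: [let@0.1] (let x = (true || true) in (if (let v = (let w = (\p.1) in true) in ((let q = true in (\r.x)) (let s = x in 5))) then ((6 + 0) - (if true then ((\t.t) 2) else (3 * 3))) else 9))
step 8: [delta@0] (let x = true in (if (let v = (let w = (\p.1) in true) in ((let q = true in (\r.x)) (let s = x in 5))) then ((6 + 0) - (if true then ((\t.t) 2) else (3 * 3))) else 9))
step 9: [let@root] (if (let v = (let w = (\p.1) in true) in ((let q = true in (\r.true)) (let s = true in 5))) then ((6 + 0) - (if true then ((\t.t) 2) else (3 * 3))) else 9)
step 10: [let@0.0] (if (let v = true in ((let q = true in (\r.true)) (let s = true in 5))) then ((6 + 0) - (if true then ((\t.t) 2) else (3 * 3))) else 9)

Answer: let at 0.0 : (let w = (\p.1) in true)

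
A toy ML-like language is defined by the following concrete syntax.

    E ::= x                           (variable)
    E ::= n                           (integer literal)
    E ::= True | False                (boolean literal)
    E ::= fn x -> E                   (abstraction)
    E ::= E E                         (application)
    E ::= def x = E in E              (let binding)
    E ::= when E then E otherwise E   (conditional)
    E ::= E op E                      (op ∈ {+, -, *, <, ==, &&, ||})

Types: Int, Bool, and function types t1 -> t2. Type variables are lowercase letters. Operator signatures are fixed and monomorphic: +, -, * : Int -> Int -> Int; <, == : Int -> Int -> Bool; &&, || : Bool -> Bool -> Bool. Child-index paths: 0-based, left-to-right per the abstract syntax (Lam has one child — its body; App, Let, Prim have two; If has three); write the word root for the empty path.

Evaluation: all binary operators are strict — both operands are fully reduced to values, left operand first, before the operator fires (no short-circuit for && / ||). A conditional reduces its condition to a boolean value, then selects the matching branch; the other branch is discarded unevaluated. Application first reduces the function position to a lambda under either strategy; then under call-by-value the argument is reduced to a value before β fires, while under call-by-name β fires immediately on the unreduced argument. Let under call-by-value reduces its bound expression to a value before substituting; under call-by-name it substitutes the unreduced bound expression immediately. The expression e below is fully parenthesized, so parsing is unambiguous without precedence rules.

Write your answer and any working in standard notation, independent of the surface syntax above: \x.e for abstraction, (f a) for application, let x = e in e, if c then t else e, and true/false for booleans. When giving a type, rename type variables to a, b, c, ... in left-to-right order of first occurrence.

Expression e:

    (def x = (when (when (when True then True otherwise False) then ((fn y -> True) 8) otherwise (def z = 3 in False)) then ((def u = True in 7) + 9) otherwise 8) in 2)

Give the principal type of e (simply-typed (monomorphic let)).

Answer: Int

Trace:
  unify Bool ~ Bool
  unify Bool ~ Bool
  unify Bool ~ Bool
\y._ : a -> Bool
  unify a -> Bool ~ Int -> b
  unify a ~ Int
  unify Bool ~ b
_ _ : Bool
let z : Int
  unify Bool ~ Bool
  unify Bool ~ Bool
let u : Bool
  unify Int ~ Int
  unify Int ~ Int
  unify Int ~ Int
let x : Int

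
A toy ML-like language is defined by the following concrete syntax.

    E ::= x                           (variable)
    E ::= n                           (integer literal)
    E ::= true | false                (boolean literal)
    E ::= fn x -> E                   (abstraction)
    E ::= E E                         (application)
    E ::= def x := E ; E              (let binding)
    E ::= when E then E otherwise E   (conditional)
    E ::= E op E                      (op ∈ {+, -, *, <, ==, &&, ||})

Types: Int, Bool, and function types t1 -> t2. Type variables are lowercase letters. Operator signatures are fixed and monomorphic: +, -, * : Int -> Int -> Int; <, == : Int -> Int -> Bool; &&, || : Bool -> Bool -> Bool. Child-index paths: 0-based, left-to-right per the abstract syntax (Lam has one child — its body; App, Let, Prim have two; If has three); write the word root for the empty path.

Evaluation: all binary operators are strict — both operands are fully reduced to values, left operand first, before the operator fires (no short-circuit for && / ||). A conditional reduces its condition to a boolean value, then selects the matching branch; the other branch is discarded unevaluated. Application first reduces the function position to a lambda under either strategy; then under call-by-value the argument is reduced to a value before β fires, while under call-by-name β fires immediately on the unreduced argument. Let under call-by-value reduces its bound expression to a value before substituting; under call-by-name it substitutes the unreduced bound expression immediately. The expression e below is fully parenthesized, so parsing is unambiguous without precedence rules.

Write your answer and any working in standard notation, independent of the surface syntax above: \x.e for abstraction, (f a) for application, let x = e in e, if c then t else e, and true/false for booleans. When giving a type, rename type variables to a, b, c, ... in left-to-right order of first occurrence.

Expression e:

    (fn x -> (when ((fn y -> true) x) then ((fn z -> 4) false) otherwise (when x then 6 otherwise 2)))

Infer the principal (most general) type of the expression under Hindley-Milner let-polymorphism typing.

Derivation:
\y._ : b -> Bool
x : a
  unify b -> Bool ~ a -> c
  unify b ~ a
  unify Bool ~ c
_ _ : Bool
  unify Bool ~ Bool
\z._ : d -> Int
  unify d -> Int ~ Bool -> e
  unify d ~ Bool
  unify Int ~ e
_ _ : Int
x : a
  unify a ~ Bool
  unify Int ~ Int
  unify Int ~ Int
\x._ : Bool -> Int

Answer: Bool -> Int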